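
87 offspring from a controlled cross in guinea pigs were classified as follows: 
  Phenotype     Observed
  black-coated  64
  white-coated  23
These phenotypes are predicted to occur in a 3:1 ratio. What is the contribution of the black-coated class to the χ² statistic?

Total ratio parts = 4. Expected numbers out of 87:
  black-coated: 87 × 3/4 = 65.25
  white-coated: 87 × 1/4 = 21.75
Contribution of black-coated: (64 − 65.25)² / 65.25 = 0.0239

0.024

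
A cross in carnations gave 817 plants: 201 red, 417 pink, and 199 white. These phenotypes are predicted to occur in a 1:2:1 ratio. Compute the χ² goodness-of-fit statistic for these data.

0.364

Expected counts for N = 817 under a 1:2:1 ratio (total parts = 4):
  red: 817 × 1/4 = 204.25
  pink: 817 × 2/4 = 408.5
  white: 817 × 1/4 = 204.25
χ² = Σ (O − E)² / E
  red: (201 − 204.25)² / 204.25 = 0.0517
  pink: (417 − 408.5)² / 408.5 = 0.1769
  white: (199 − 204.25)² / 204.25 = 0.1349
χ² = 0.0517 + 0.1769 + 0.1349 = 0.3635 ≈ 0.364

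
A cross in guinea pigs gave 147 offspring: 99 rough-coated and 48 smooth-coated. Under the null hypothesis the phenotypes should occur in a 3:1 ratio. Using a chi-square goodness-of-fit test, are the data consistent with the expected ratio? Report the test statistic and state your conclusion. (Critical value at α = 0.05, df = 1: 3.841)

4.592; not consistent

The 3:1 ratio has 4 parts, so with N = 147 the expected counts are:
  rough-coated: 147 × 3/4 = 110.25
  smooth-coated: 147 × 1/4 = 36.75
χ² = Σ (O − E)² / E
  rough-coated: (99 − 110.25)² / 110.25 = 1.1480
  smooth-coated: (48 − 36.75)² / 36.75 = 3.4439
χ² = 1.1480 + 3.4439 = 4.5919 ≈ 4.592
Degrees of freedom = 2 − 1 = 1; critical value at α = 0.05 is 3.841.
Since 4.592 > 3.841, we reject the null hypothesis — the data do not fit the 3:1 ratio.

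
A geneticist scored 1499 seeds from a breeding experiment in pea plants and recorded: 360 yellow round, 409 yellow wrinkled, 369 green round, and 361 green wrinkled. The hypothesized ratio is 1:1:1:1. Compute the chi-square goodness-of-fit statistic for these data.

Total ratio parts = 4. Expected numbers out of 1499:
  yellow round: 1499 × 1/4 = 374.75
  yellow wrinkled: 1499 × 1/4 = 374.75
  green round: 1499 × 1/4 = 374.75
  green wrinkled: 1499 × 1/4 = 374.75
χ² = Σ (O − E)² / E
  yellow round: (360 − 374.75)² / 374.75 = 0.5806
  yellow wrinkled: (409 − 374.75)² / 374.75 = 3.1303
  green round: (369 − 374.75)² / 374.75 = 0.0882
  green wrinkled: (361 − 374.75)² / 374.75 = 0.5045
χ² = 0.5806 + 3.1303 + 0.0882 + 0.5045 = 4.3036 ≈ 4.304

4.304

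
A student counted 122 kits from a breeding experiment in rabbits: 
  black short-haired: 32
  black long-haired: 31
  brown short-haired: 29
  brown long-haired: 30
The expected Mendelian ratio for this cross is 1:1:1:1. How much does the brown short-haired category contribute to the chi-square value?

0.074

The 1:1:1:1 ratio has 4 parts, so with N = 122 the expected counts are:
  black short-haired: 122 × 1/4 = 30.5
  black long-haired: 122 × 1/4 = 30.5
  brown short-haired: 122 × 1/4 = 30.5
  brown long-haired: 122 × 1/4 = 30.5
Contribution of brown short-haired: (29 − 30.5)² / 30.5 = 0.0738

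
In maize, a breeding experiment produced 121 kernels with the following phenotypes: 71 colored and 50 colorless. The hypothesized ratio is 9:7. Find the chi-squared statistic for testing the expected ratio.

The 9:7 ratio has 16 parts, so with N = 121 the expected counts are:
  colored: 121 × 9/16 = 68.0625
  colorless: 121 × 7/16 = 52.9375
χ² = Σ (O − E)² / E
  colored: (71 − 68.0625)² / 68.0625 = 0.1268
  colorless: (50 − 52.9375)² / 52.9375 = 0.1630
χ² = 0.1268 + 0.1630 = 0.2898 ≈ 0.290

0.290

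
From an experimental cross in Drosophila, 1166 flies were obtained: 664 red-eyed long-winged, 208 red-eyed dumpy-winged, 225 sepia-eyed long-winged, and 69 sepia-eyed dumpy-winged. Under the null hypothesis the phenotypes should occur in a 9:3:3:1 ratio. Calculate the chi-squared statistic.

1.009

Expected counts for N = 1166 under a 9:3:3:1 ratio (total parts = 16):
  red-eyed long-winged: 1166 × 9/16 = 655.875
  red-eyed dumpy-winged: 1166 × 3/16 = 218.625
  sepia-eyed long-winged: 1166 × 3/16 = 218.625
  sepia-eyed dumpy-winged: 1166 × 1/16 = 72.875
χ² = Σ (O − E)² / E
  red-eyed long-winged: (664 − 655.875)² / 655.875 = 0.1007
  red-eyed dumpy-winged: (208 − 218.625)² / 218.625 = 0.5164
  sepia-eyed long-winged: (225 − 218.625)² / 218.625 = 0.1859
  sepia-eyed dumpy-winged: (69 − 72.875)² / 72.875 = 0.2060
χ² = 0.1007 + 0.5164 + 0.1859 + 0.2060 = 1.009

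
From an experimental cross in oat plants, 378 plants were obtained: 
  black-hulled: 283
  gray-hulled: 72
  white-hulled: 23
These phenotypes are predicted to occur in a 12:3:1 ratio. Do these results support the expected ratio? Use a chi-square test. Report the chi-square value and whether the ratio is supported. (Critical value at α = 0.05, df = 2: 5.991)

Total ratio parts = 16. Expected numbers out of 378:
  black-hulled: 378 × 12/16 = 283.5
  gray-hulled: 378 × 3/16 = 70.875
  white-hulled: 378 × 1/16 = 23.625
χ² = Σ (O − E)² / E
  black-hulled: (283 − 283.5)² / 283.5 = 0.0009
  gray-hulled: (72 − 70.875)² / 70.875 = 0.0179
  white-hulled: (23 − 23.625)² / 23.625 = 0.0165
χ² = 0.0009 + 0.0179 + 0.0165 = 0.0353 ≈ 0.035
Degrees of freedom = 3 − 1 = 2; critical value at α = 0.05 is 5.991.
Since 0.035 < 5.991, we fail to reject the null hypothesis — the data are consistent with the 12:3:1 ratio.

0.035; consistent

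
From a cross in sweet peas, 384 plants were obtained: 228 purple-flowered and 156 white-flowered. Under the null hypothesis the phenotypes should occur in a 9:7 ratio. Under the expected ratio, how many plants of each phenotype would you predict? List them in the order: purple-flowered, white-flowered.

The 9:7 ratio has 16 parts, so with N = 384 the expected counts are:
  purple-flowered: 384 × 9/16 = 216
  white-flowered: 384 × 7/16 = 168

216, 168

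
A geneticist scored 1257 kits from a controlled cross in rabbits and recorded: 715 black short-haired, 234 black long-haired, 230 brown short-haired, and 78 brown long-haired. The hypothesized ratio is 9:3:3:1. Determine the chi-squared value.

0.242

Under the 9:3:3:1 hypothesis (Σ ratio = 16, N = 1257):
  black short-haired: 1257 × 9/16 = 707.0625
  black long-haired: 1257 × 3/16 = 235.6875
  brown short-haired: 1257 × 3/16 = 235.6875
  brown long-haired: 1257 × 1/16 = 78.5625
χ² = Σ (O − E)² / E
  black short-haired: (715 − 707.0625)² / 707.0625 = 0.0891
  black long-haired: (234 − 235.6875)² / 235.6875 = 0.0121
  brown short-haired: (230 − 235.6875)² / 235.6875 = 0.1372
  brown long-haired: (78 − 78.5625)² / 78.5625 = 0.0040
χ² = 0.0891 + 0.0121 + 0.1372 + 0.0040 = 0.2424 ≈ 0.242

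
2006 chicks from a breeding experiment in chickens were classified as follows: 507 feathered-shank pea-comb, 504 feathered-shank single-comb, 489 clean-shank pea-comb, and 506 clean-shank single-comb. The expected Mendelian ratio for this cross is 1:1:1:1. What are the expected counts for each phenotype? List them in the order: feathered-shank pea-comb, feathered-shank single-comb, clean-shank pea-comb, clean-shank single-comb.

Expected counts for N = 2006 under a 1:1:1:1 ratio (total parts = 4):
  feathered-shank pea-comb: 2006 × 1/4 = 501.5
  feathered-shank single-comb: 2006 × 1/4 = 501.5
  clean-shank pea-comb: 2006 × 1/4 = 501.5
  clean-shank single-comb: 2006 × 1/4 = 501.5

501.5, 501.5, 501.5, 501.5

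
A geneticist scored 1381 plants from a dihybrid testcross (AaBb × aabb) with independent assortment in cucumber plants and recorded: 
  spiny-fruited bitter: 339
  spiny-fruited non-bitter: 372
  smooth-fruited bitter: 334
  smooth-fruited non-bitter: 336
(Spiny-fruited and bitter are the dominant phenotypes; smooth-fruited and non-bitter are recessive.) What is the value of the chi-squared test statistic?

2.800

A dihybrid testcross with independent assortment gives a 1:1:1:1 ratio.
The 1:1:1:1 ratio has 4 parts, so with N = 1381 the expected counts are:
  spiny-fruited bitter: 1381 × 1/4 = 345.25
  spiny-fruited non-bitter: 1381 × 1/4 = 345.25
  smooth-fruited bitter: 1381 × 1/4 = 345.25
  smooth-fruited non-bitter: 1381 × 1/4 = 345.25
χ² = Σ (O − E)² / E
  spiny-fruited bitter: (339 − 345.25)² / 345.25 = 0.1131
  spiny-fruited non-bitter: (372 − 345.25)² / 345.25 = 2.0726
  smooth-fruited bitter: (334 − 345.25)² / 345.25 = 0.3666
  smooth-fruited non-bitter: (336 − 345.25)² / 345.25 = 0.2478
χ² = 0.1131 + 2.0726 + 0.3666 + 0.2478 = 2.8001 ≈ 2.800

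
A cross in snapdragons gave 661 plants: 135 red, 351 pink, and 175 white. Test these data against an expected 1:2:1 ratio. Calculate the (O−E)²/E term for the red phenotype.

Expected counts for N = 661 under a 1:2:1 ratio (total parts = 4):
  red: 661 × 1/4 = 165.25
  pink: 661 × 2/4 = 330.5
  white: 661 × 1/4 = 165.25
Contribution of red: (135 − 165.25)² / 165.25 = 5.5374

5.537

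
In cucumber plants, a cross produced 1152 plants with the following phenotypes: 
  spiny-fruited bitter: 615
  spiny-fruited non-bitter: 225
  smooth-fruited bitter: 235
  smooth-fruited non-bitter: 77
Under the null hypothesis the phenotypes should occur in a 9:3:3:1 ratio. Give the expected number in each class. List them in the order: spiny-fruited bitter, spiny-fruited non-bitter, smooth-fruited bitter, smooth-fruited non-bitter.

Expected counts for N = 1152 under a 9:3:3:1 ratio (total parts = 16):
  spiny-fruited bitter: 1152 × 9/16 = 648
  spiny-fruited non-bitter: 1152 × 3/16 = 216
  smooth-fruited bitter: 1152 × 3/16 = 216
  smooth-fruited non-bitter: 1152 × 1/16 = 72

648, 216, 216, 72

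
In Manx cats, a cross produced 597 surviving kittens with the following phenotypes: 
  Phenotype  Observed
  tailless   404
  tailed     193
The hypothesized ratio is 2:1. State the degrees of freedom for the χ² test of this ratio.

1

A goodness-of-fit test with 2 phenotype classes has df = 2 − 1 = 1.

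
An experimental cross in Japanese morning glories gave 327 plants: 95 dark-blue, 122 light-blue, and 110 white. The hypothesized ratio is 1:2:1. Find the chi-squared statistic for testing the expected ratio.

22.443

The 1:2:1 ratio has 4 parts, so with N = 327 the expected counts are:
  dark-blue: 327 × 1/4 = 81.75
  light-blue: 327 × 2/4 = 163.5
  white: 327 × 1/4 = 81.75
χ² = Σ (O − E)² / E
  dark-blue: (95 − 81.75)² / 81.75 = 2.1476
  light-blue: (122 − 163.5)² / 163.5 = 10.5336
  white: (110 − 81.75)² / 81.75 = 9.7622
χ² = 2.1476 + 10.5336 + 9.7622 = 22.4434 ≈ 22.443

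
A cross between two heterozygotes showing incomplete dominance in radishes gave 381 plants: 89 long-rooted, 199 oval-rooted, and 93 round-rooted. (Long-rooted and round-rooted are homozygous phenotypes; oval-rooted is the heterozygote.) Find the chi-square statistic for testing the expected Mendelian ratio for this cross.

0.843

With incomplete dominance, a heterozygote × heterozygote cross gives a 1:2:1 phenotypic ratio.
The 1:2:1 ratio has 4 parts, so with N = 381 the expected counts are:
  long-rooted: 381 × 1/4 = 95.25
  oval-rooted: 381 × 2/4 = 190.5
  round-rooted: 381 × 1/4 = 95.25
χ² = Σ (O − E)² / E
  long-rooted: (89 − 95.25)² / 95.25 = 0.4101
  oval-rooted: (199 − 190.5)² / 190.5 = 0.3793
  round-rooted: (93 − 95.25)² / 95.25 = 0.0531
χ² = 0.4101 + 0.3793 + 0.0531 = 0.8425 ≈ 0.843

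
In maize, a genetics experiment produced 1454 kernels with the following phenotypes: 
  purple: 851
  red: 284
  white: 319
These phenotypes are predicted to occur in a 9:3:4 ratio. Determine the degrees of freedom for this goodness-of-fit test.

2

A goodness-of-fit test with 3 phenotype classes has df = 3 − 1 = 2.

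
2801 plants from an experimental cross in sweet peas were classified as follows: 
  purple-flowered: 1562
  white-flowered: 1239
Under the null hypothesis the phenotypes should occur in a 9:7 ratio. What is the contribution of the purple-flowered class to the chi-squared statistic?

0.117

Total ratio parts = 16. Expected numbers out of 2801:
  purple-flowered: 2801 × 9/16 = 1575.5625
  white-flowered: 2801 × 7/16 = 1225.4375
Contribution of purple-flowered: (1562 − 1575.5625)² / 1575.5625 = 0.1167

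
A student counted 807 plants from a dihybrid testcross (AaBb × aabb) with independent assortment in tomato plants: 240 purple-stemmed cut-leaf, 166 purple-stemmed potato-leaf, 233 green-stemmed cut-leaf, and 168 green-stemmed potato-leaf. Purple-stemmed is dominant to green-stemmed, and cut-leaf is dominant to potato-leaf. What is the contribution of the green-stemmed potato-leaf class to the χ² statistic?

5.646

A dihybrid testcross with independent assortment gives a 1:1:1:1 ratio.
Under the 1:1:1:1 hypothesis (Σ ratio = 4, N = 807):
  purple-stemmed cut-leaf: 807 × 1/4 = 201.75
  purple-stemmed potato-leaf: 807 × 1/4 = 201.75
  green-stemmed cut-leaf: 807 × 1/4 = 201.75
  green-stemmed potato-leaf: 807 × 1/4 = 201.75
Contribution of green-stemmed potato-leaf: (168 − 201.75)² / 201.75 = 5.6459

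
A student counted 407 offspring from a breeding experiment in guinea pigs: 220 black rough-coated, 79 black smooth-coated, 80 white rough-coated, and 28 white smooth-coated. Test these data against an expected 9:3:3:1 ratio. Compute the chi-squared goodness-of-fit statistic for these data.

Under the 9:3:3:1 hypothesis (Σ ratio = 16, N = 407):
  black rough-coated: 407 × 9/16 = 228.9375
  black smooth-coated: 407 × 3/16 = 76.3125
  white rough-coated: 407 × 3/16 = 76.3125
  white smooth-coated: 407 × 1/16 = 25.4375
χ² = Σ (O − E)² / E
  black rough-coated: (220 − 228.9375)² / 228.9375 = 0.3489
  black smooth-coated: (79 − 76.3125)² / 76.3125 = 0.0946
  white rough-coated: (80 − 76.3125)² / 76.3125 = 0.1782
  white smooth-coated: (28 − 25.4375)² / 25.4375 = 0.2581
χ² = 0.3489 + 0.0946 + 0.1782 + 0.2581 = 0.8798 ≈ 0.880

0.880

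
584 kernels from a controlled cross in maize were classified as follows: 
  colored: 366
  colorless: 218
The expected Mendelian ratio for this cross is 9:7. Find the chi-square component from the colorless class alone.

The 9:7 ratio has 16 parts, so with N = 584 the expected counts are:
  colored: 584 × 9/16 = 328.5
  colorless: 584 × 7/16 = 255.5
Contribution of colorless: (218 − 255.5)² / 255.5 = 5.5039

5.504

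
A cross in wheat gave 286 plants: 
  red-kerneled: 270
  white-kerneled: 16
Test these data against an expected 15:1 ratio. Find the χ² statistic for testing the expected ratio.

0.210

Expected counts for N = 286 under a 15:1 ratio (total parts = 16):
  red-kerneled: 286 × 15/16 = 268.125
  white-kerneled: 286 × 1/16 = 17.875
χ² = Σ (O − E)² / E
  red-kerneled: (270 − 268.125)² / 268.125 = 0.0131
  white-kerneled: (16 − 17.875)² / 17.875 = 0.1967
χ² = 0.0131 + 0.1967 = 0.2098 ≈ 0.210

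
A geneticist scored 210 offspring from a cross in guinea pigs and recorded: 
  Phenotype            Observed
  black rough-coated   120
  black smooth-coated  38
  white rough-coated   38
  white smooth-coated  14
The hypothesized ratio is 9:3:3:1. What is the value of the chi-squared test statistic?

The 9:3:3:1 ratio has 16 parts, so with N = 210 the expected counts are:
  black rough-coated: 210 × 9/16 = 118.125
  black smooth-coated: 210 × 3/16 = 39.375
  white rough-coated: 210 × 3/16 = 39.375
  white smooth-coated: 210 × 1/16 = 13.125
χ² = Σ (O − E)² / E
  black rough-coated: (120 − 118.125)² / 118.125 = 0.0298
  black smooth-coated: (38 − 39.375)² / 39.375 = 0.0480
  white rough-coated: (38 − 39.375)² / 39.375 = 0.0480
  white smooth-coated: (14 − 13.125)² / 13.125 = 0.0583
χ² = 0.0298 + 0.0480 + 0.0480 + 0.0583 = 0.1841 ≈ 0.184

0.184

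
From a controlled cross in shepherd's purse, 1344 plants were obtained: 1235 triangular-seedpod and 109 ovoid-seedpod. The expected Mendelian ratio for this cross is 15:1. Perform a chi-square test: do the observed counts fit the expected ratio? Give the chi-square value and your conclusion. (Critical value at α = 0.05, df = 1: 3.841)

7.937; not consistent

Under the 15:1 hypothesis (Σ ratio = 16, N = 1344):
  triangular-seedpod: 1344 × 15/16 = 1260
  ovoid-seedpod: 1344 × 1/16 = 84
χ² = Σ (O − E)² / E
  triangular-seedpod: (1235 − 1260)² / 1260 = 0.4960
  ovoid-seedpod: (109 − 84)² / 84 = 7.4405
χ² = 0.4960 + 7.4405 = 7.9365 ≈ 7.937
Degrees of freedom = 2 − 1 = 1; critical value at α = 0.05 is 3.841.
Since 7.937 > 3.841, we reject the null hypothesis — the data do not fit the 15:1 ratio.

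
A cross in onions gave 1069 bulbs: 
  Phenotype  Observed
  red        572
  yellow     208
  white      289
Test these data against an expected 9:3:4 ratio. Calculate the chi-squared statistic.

3.484

Total ratio parts = 16. Expected numbers out of 1069:
  red: 1069 × 9/16 = 601.3125
  yellow: 1069 × 3/16 = 200.4375
  white: 1069 × 4/16 = 267.25
χ² = Σ (O − E)² / E
  red: (572 − 601.3125)² / 601.3125 = 1.4289
  yellow: (208 − 200.4375)² / 200.4375 = 0.2853
  white: (289 − 267.25)² / 267.25 = 1.7701
χ² = 1.4289 + 0.2853 + 1.7701 = 3.4843 ≈ 3.484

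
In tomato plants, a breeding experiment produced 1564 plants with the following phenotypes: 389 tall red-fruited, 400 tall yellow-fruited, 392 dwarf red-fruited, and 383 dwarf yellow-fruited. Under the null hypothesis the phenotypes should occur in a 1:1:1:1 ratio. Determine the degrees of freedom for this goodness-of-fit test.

3

A goodness-of-fit test with 4 phenotype classes has df = 4 − 1 = 3.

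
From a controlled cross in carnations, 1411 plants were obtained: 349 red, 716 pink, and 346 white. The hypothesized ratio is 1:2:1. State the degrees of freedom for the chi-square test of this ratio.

A goodness-of-fit test with 3 phenotype classes has df = 3 − 1 = 2.

2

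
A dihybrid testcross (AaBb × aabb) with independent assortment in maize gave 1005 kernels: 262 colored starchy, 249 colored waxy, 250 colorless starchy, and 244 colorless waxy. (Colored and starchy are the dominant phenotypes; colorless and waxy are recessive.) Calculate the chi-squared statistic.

0.696

A dihybrid testcross with independent assortment gives a 1:1:1:1 ratio.
Expected counts for N = 1005 under a 1:1:1:1 ratio (total parts = 4):
  colored starchy: 1005 × 1/4 = 251.25
  colored waxy: 1005 × 1/4 = 251.25
  colorless starchy: 1005 × 1/4 = 251.25
  colorless waxy: 1005 × 1/4 = 251.25
χ² = Σ (O − E)² / E
  colored starchy: (262 − 251.25)² / 251.25 = 0.4600
  colored waxy: (249 − 251.25)² / 251.25 = 0.0201
  colorless starchy: (250 − 251.25)² / 251.25 = 0.0062
  colorless waxy: (244 − 251.25)² / 251.25 = 0.2092
χ² = 0.4600 + 0.0201 + 0.0062 + 0.2092 = 0.6955 ≈ 0.696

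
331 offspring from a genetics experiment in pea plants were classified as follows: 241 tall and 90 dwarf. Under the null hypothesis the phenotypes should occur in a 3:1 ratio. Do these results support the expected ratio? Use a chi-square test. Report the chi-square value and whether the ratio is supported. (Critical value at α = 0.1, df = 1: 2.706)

Expected counts for N = 331 under a 3:1 ratio (total parts = 4):
  tall: 331 × 3/4 = 248.25
  dwarf: 331 × 1/4 = 82.75
χ² = Σ (O − E)² / E
  tall: (241 − 248.25)² / 248.25 = 0.2117
  dwarf: (90 − 82.75)² / 82.75 = 0.6352
χ² = 0.2117 + 0.6352 = 0.8469 ≈ 0.847
Degrees of freedom = 2 − 1 = 1; critical value at α = 0.1 is 2.706.
Since 0.847 < 2.706, we fail to reject the null hypothesis — the data are consistent with the 3:1 ratio.

0.847; consistent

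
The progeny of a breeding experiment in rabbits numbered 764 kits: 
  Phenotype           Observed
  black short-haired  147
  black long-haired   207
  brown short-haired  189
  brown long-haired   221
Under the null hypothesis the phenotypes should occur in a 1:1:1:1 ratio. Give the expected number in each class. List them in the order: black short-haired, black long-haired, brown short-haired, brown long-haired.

The 1:1:1:1 ratio has 4 parts, so with N = 764 the expected counts are:
  black short-haired: 764 × 1/4 = 191
  black long-haired: 764 × 1/4 = 191
  brown short-haired: 764 × 1/4 = 191
  brown long-haired: 764 × 1/4 = 191

191, 191, 191, 191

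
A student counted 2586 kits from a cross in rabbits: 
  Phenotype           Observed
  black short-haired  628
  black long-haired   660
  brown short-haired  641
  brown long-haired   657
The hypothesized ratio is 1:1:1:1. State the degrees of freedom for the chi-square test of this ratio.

3

A goodness-of-fit test with 4 phenotype classes has df = 4 − 1 = 3.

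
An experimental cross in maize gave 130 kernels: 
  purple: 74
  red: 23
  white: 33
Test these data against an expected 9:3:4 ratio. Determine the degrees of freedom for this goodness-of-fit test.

A goodness-of-fit test with 3 phenotype classes has df = 3 − 1 = 2.

2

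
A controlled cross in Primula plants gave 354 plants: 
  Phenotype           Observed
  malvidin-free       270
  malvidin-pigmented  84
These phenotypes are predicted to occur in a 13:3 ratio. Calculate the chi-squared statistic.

The 13:3 ratio has 16 parts, so with N = 354 the expected counts are:
  malvidin-free: 354 × 13/16 = 287.625
  malvidin-pigmented: 354 × 3/16 = 66.375
χ² = Σ (O − E)² / E
  malvidin-free: (270 − 287.625)² / 287.625 = 1.0800
  malvidin-pigmented: (84 − 66.375)² / 66.375 = 4.6801
χ² = 1.0800 + 4.6801 = 5.7601 ≈ 5.760

5.760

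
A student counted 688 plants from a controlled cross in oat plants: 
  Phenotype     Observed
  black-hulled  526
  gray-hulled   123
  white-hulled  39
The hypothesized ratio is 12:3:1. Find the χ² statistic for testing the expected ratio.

Expected counts for N = 688 under a 12:3:1 ratio (total parts = 16):
  black-hulled: 688 × 12/16 = 516
  gray-hulled: 688 × 3/16 = 129
  white-hulled: 688 × 1/16 = 43
χ² = Σ (O − E)² / E
  black-hulled: (526 − 516)² / 516 = 0.1938
  gray-hulled: (123 − 129)² / 129 = 0.2791
  white-hulled: (39 − 43)² / 43 = 0.3721
χ² = 0.1938 + 0.2791 + 0.3721 = 0.845

0.845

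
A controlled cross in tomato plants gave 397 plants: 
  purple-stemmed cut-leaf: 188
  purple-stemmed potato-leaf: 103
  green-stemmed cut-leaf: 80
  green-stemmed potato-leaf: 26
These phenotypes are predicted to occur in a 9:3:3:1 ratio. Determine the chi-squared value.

17.016

Total ratio parts = 16. Expected numbers out of 397:
  purple-stemmed cut-leaf: 397 × 9/16 = 223.3125
  purple-stemmed potato-leaf: 397 × 3/16 = 74.4375
  green-stemmed cut-leaf: 397 × 3/16 = 74.4375
  green-stemmed potato-leaf: 397 × 1/16 = 24.8125
χ² = Σ (O − E)² / E
  purple-stemmed cut-leaf: (188 − 223.3125)² / 223.3125 = 5.5840
  purple-stemmed potato-leaf: (103 − 74.4375)² / 74.4375 = 10.9598
  green-stemmed cut-leaf: (80 − 74.4375)² / 74.4375 = 0.4157
  green-stemmed potato-leaf: (26 − 24.8125)² / 24.8125 = 0.0568
χ² = 5.5840 + 10.9598 + 0.4157 + 0.0568 = 17.0163 ≈ 17.016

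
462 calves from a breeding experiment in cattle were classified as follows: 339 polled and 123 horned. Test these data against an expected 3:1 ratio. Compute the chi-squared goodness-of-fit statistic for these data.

The 3:1 ratio has 4 parts, so with N = 462 the expected counts are:
  polled: 462 × 3/4 = 346.5
  horned: 462 × 1/4 = 115.5
χ² = Σ (O − E)² / E
  polled: (339 − 346.5)² / 346.5 = 0.1623
  horned: (123 − 115.5)² / 115.5 = 0.4870
χ² = 0.1623 + 0.4870 = 0.6493 ≈ 0.649

0.649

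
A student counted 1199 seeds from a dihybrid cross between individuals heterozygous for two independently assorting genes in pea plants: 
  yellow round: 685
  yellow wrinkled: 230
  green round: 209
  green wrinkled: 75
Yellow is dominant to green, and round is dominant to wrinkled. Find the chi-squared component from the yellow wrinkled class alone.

0.120

A dihybrid F₂ with independent assortment and complete dominance at both loci gives a 9:3:3:1 phenotypic ratio.
Total ratio parts = 16. Expected numbers out of 1199:
  yellow round: 1199 × 9/16 = 674.4375
  yellow wrinkled: 1199 × 3/16 = 224.8125
  green round: 1199 × 3/16 = 224.8125
  green wrinkled: 1199 × 1/16 = 74.9375
Contribution of yellow wrinkled: (230 − 224.8125)² / 224.8125 = 0.1197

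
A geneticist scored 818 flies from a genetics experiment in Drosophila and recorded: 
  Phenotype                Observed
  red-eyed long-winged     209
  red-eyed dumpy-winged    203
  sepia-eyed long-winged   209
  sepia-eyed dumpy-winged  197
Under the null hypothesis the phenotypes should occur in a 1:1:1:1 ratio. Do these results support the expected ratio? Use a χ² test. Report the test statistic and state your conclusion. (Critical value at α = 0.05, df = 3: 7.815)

The 1:1:1:1 ratio has 4 parts, so with N = 818 the expected counts are:
  red-eyed long-winged: 818 × 1/4 = 204.5
  red-eyed dumpy-winged: 818 × 1/4 = 204.5
  sepia-eyed long-winged: 818 × 1/4 = 204.5
  sepia-eyed dumpy-winged: 818 × 1/4 = 204.5
χ² = Σ (O − E)² / E
  red-eyed long-winged: (209 − 204.5)² / 204.5 = 0.0990
  red-eyed dumpy-winged: (203 − 204.5)² / 204.5 = 0.0110
  sepia-eyed long-winged: (209 − 204.5)² / 204.5 = 0.0990
  sepia-eyed dumpy-winged: (197 − 204.5)² / 204.5 = 0.2751
χ² = 0.0990 + 0.0110 + 0.0990 + 0.2751 = 0.4841 ≈ 0.484
Degrees of freedom = 4 − 1 = 3; critical value at α = 0.05 is 7.815.
Since 0.484 < 7.815, we fail to reject the null hypothesis — the data are consistent with the 1:1:1:1 ratio.

0.484; consistent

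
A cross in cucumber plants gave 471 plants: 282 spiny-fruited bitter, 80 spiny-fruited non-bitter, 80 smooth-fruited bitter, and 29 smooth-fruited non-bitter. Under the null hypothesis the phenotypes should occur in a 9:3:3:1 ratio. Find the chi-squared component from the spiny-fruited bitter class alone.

1.099

Under the 9:3:3:1 hypothesis (Σ ratio = 16, N = 471):
  spiny-fruited bitter: 471 × 9/16 = 264.9375
  spiny-fruited non-bitter: 471 × 3/16 = 88.3125
  smooth-fruited bitter: 471 × 3/16 = 88.3125
  smooth-fruited non-bitter: 471 × 1/16 = 29.4375
Contribution of spiny-fruited bitter: (282 − 264.9375)² / 264.9375 = 1.0989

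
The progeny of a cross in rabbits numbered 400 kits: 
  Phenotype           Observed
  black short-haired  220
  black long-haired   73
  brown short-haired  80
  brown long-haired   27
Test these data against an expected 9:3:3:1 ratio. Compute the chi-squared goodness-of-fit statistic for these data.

The 9:3:3:1 ratio has 16 parts, so with N = 400 the expected counts are:
  black short-haired: 400 × 9/16 = 225
  black long-haired: 400 × 3/16 = 75
  brown short-haired: 400 × 3/16 = 75
  brown long-haired: 400 × 1/16 = 25
χ² = Σ (O − E)² / E
  black short-haired: (220 − 225)² / 225 = 0.1111
  black long-haired: (73 − 75)² / 75 = 0.0533
  brown short-haired: (80 − 75)² / 75 = 0.3333
  brown long-haired: (27 − 25)² / 25 = 0.1600
χ² = 0.1111 + 0.0533 + 0.3333 + 0.1600 = 0.6577 ≈ 0.658

0.658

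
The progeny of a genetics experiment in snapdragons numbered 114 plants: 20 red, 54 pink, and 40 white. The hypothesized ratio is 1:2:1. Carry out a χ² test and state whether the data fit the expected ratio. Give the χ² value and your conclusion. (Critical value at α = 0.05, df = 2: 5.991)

7.333; not consistent

Under the 1:2:1 hypothesis (Σ ratio = 4, N = 114):
  red: 114 × 1/4 = 28.5
  pink: 114 × 2/4 = 57
  white: 114 × 1/4 = 28.5
χ² = Σ (O − E)² / E
  red: (20 − 28.5)² / 28.5 = 2.5351
  pink: (54 − 57)² / 57 = 0.1579
  white: (40 − 28.5)² / 28.5 = 4.6404
χ² = 2.5351 + 0.1579 + 4.6404 = 7.3334 ≈ 7.333
Degrees of freedom = 3 − 1 = 2; critical value at α = 0.05 is 5.991.
Since 7.333 > 5.991, we reject the null hypothesis — the data do not fit the 1:2:1 ratio.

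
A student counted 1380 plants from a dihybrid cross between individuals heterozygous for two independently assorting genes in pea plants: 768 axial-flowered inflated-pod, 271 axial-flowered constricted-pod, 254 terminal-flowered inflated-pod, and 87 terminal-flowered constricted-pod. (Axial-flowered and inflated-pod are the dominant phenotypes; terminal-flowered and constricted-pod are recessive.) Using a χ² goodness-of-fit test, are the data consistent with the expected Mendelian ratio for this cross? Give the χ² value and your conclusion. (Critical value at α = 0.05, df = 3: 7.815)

0.761; consistent

A dihybrid F₂ with independent assortment and complete dominance at both loci gives a 9:3:3:1 phenotypic ratio.
Under the 9:3:3:1 hypothesis (Σ ratio = 16, N = 1380):
  axial-flowered inflated-pod: 1380 × 9/16 = 776.25
  axial-flowered constricted-pod: 1380 × 3/16 = 258.75
  terminal-flowered inflated-pod: 1380 × 3/16 = 258.75
  terminal-flowered constricted-pod: 1380 × 1/16 = 86.25
χ² = Σ (O − E)² / E
  axial-flowered inflated-pod: (768 − 776.25)² / 776.25 = 0.0877
  axial-flowered constricted-pod: (271 − 258.75)² / 258.75 = 0.5800
  terminal-flowered inflated-pod: (254 − 258.75)² / 258.75 = 0.0872
  terminal-flowered constricted-pod: (87 − 86.25)² / 86.25 = 0.0065
χ² = 0.0877 + 0.5800 + 0.0872 + 0.0065 = 0.7614 ≈ 0.761
Degrees of freedom = 4 − 1 = 3; critical value at α = 0.05 is 7.815.
Since 0.761 < 7.815, we fail to reject the null hypothesis — the data are consistent with the 9:3:3:1 ratio.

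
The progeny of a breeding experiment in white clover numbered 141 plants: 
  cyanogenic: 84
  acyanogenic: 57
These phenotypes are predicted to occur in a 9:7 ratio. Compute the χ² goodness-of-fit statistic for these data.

0.633

The 9:7 ratio has 16 parts, so with N = 141 the expected counts are:
  cyanogenic: 141 × 9/16 = 79.3125
  acyanogenic: 141 × 7/16 = 61.6875
χ² = Σ (O − E)² / E
  cyanogenic: (84 − 79.3125)² / 79.3125 = 0.2770
  acyanogenic: (57 − 61.6875)² / 61.6875 = 0.3562
χ² = 0.2770 + 0.3562 = 0.6332 ≈ 0.633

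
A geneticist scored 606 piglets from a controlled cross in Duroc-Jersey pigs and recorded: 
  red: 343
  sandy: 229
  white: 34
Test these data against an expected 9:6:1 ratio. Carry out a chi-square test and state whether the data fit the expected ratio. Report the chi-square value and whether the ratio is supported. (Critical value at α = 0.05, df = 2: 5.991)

Expected counts for N = 606 under a 9:6:1 ratio (total parts = 16):
  red: 606 × 9/16 = 340.875
  sandy: 606 × 6/16 = 227.25
  white: 606 × 1/16 = 37.875
χ² = Σ (O − E)² / E
  red: (343 − 340.875)² / 340.875 = 0.0132
  sandy: (229 − 227.25)² / 227.25 = 0.0135
  white: (34 − 37.875)² / 37.875 = 0.3965
χ² = 0.0132 + 0.0135 + 0.3965 = 0.4232 ≈ 0.423
Degrees of freedom = 3 − 1 = 2; critical value at α = 0.05 is 5.991.
Since 0.423 < 5.991, we fail to reject the null hypothesis — the data are consistent with the 9:6:1 ratio.

0.423; consistent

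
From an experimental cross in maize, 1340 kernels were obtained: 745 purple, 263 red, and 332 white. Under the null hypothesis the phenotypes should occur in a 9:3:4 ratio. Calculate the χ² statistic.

0.678

Total ratio parts = 16. Expected numbers out of 1340:
  purple: 1340 × 9/16 = 753.75
  red: 1340 × 3/16 = 251.25
  white: 1340 × 4/16 = 335
χ² = Σ (O − E)² / E
  purple: (745 − 753.75)² / 753.75 = 0.1016
  red: (263 − 251.25)² / 251.25 = 0.5495
  white: (332 − 335)² / 335 = 0.0269
χ² = 0.1016 + 0.5495 + 0.0269 = 0.678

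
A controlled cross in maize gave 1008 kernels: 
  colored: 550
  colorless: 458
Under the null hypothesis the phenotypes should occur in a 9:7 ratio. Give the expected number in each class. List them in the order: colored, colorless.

Under the 9:7 hypothesis (Σ ratio = 16, N = 1008):
  colored: 1008 × 9/16 = 567
  colorless: 1008 × 7/16 = 441

567, 441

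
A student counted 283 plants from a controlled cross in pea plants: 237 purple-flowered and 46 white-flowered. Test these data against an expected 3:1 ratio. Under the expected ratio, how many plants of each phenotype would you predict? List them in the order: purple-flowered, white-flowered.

The 3:1 ratio has 4 parts, so with N = 283 the expected counts are:
  purple-flowered: 283 × 3/4 = 212.25
  white-flowered: 283 × 1/4 = 70.75

212.25, 70.75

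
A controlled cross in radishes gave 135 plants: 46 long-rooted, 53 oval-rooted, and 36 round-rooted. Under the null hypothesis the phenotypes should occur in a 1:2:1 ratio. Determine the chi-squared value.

Total ratio parts = 4. Expected numbers out of 135:
  long-rooted: 135 × 1/4 = 33.75
  oval-rooted: 135 × 2/4 = 67.5
  round-rooted: 135 × 1/4 = 33.75
χ² = Σ (O − E)² / E
  long-rooted: (46 − 33.75)² / 33.75 = 4.4463
  oval-rooted: (53 − 67.5)² / 67.5 = 3.1148
  round-rooted: (36 − 33.75)² / 33.75 = 0.1500
χ² = 4.4463 + 3.1148 + 0.1500 = 7.7111 ≈ 7.711

7.711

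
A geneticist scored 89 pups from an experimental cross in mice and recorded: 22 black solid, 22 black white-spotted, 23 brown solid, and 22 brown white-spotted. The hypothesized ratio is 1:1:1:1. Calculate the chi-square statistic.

The 1:1:1:1 ratio has 4 parts, so with N = 89 the expected counts are:
  black solid: 89 × 1/4 = 22.25
  black white-spotted: 89 × 1/4 = 22.25
  brown solid: 89 × 1/4 = 22.25
  brown white-spotted: 89 × 1/4 = 22.25
χ² = Σ (O − E)² / E
  black solid: (22 − 22.25)² / 22.25 = 0.0028
  black white-spotted: (22 − 22.25)² / 22.25 = 0.0028
  brown solid: (23 − 22.25)² / 22.25 = 0.0253
  brown white-spotted: (22 − 22.25)² / 22.25 = 0.0028
χ² = 0.0028 + 0.0028 + 0.0253 + 0.0028 = 0.0337 ≈ 0.034

0.034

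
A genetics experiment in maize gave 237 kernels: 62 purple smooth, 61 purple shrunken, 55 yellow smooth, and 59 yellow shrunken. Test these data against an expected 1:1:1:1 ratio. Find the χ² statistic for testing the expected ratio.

0.485

Under the 1:1:1:1 hypothesis (Σ ratio = 4, N = 237):
  purple smooth: 237 × 1/4 = 59.25
  purple shrunken: 237 × 1/4 = 59.25
  yellow smooth: 237 × 1/4 = 59.25
  yellow shrunken: 237 × 1/4 = 59.25
χ² = Σ (O − E)² / E
  purple smooth: (62 − 59.25)² / 59.25 = 0.1276
  purple shrunken: (61 − 59.25)² / 59.25 = 0.0517
  yellow smooth: (55 − 59.25)² / 59.25 = 0.3049
  yellow shrunken: (59 − 59.25)² / 59.25 = 0.0011
χ² = 0.1276 + 0.0517 + 0.3049 + 0.0011 = 0.4853 ≈ 0.485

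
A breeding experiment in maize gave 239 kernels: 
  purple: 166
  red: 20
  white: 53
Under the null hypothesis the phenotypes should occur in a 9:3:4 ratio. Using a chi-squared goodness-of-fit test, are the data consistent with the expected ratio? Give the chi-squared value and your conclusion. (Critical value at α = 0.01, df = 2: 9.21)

21.911; not consistent

Under the 9:3:4 hypothesis (Σ ratio = 16, N = 239):
  purple: 239 × 9/16 = 134.4375
  red: 239 × 3/16 = 44.8125
  white: 239 × 4/16 = 59.75
χ² = Σ (O − E)² / E
  purple: (166 − 134.4375)² / 134.4375 = 7.4101
  red: (20 − 44.8125)² / 44.8125 = 13.7386
  white: (53 − 59.75)² / 59.75 = 0.7626
χ² = 7.4101 + 13.7386 + 0.7626 = 21.9113 ≈ 21.911
Degrees of freedom = 3 − 1 = 2; critical value at α = 0.01 is 9.21.
Since 21.911 > 9.21, we reject the null hypothesis — the data do not fit the 9:3:4 ratio.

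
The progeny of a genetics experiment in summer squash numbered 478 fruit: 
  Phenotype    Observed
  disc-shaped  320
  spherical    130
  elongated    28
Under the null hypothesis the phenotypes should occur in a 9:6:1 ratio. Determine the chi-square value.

23.371

Expected counts for N = 478 under a 9:6:1 ratio (total parts = 16):
  disc-shaped: 478 × 9/16 = 268.875
  spherical: 478 × 6/16 = 179.25
  elongated: 478 × 1/16 = 29.875
χ² = Σ (O − E)² / E
  disc-shaped: (320 − 268.875)² / 268.875 = 9.7211
  spherical: (130 − 179.25)² / 179.25 = 13.5317
  elongated: (28 − 29.875)² / 29.875 = 0.1177
χ² = 9.7211 + 13.5317 + 0.1177 = 23.3705 ≈ 23.371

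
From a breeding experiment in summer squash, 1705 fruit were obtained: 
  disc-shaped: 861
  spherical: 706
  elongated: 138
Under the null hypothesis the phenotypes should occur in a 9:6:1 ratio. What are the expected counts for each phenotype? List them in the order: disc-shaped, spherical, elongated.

Total ratio parts = 16. Expected numbers out of 1705:
  disc-shaped: 1705 × 9/16 = 959.0625
  spherical: 1705 × 6/16 = 639.375
  elongated: 1705 × 1/16 = 106.5625

959.0625, 639.375, 106.5625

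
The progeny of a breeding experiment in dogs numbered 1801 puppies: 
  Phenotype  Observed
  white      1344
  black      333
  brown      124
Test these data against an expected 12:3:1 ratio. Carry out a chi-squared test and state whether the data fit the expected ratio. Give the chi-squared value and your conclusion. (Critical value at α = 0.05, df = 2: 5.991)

1.261; consistent

Expected counts for N = 1801 under a 12:3:1 ratio (total parts = 16):
  white: 1801 × 12/16 = 1350.75
  black: 1801 × 3/16 = 337.6875
  brown: 1801 × 1/16 = 112.5625
χ² = Σ (O − E)² / E
  white: (1344 − 1350.75)² / 1350.75 = 0.0337
  black: (333 − 337.6875)² / 337.6875 = 0.0651
  brown: (124 − 112.5625)² / 112.5625 = 1.1622
χ² = 0.0337 + 0.0651 + 1.1622 = 1.261
Degrees of freedom = 3 − 1 = 2; critical value at α = 0.05 is 5.991.
Since 1.261 < 5.991, we fail to reject the null hypothesis — the data are consistent with the 12:3:1 ratio.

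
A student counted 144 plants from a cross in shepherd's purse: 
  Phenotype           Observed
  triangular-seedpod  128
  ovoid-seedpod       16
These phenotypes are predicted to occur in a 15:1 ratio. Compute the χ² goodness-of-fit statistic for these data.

5.807

Total ratio parts = 16. Expected numbers out of 144:
  triangular-seedpod: 144 × 15/16 = 135
  ovoid-seedpod: 144 × 1/16 = 9
χ² = Σ (O − E)² / E
  triangular-seedpod: (128 − 135)² / 135 = 0.3630
  ovoid-seedpod: (16 − 9)² / 9 = 5.4444
χ² = 0.3630 + 5.4444 = 5.8074 ≈ 5.807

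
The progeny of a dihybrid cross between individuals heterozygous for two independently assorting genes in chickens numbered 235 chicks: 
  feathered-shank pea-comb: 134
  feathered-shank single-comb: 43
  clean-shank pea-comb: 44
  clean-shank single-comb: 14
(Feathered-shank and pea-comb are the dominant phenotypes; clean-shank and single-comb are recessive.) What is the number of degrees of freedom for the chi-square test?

3

A dihybrid F₂ with independent assortment and complete dominance at both loci gives a 9:3:3:1 phenotypic ratio.
A goodness-of-fit test with 4 phenotype classes has df = 4 − 1 = 3.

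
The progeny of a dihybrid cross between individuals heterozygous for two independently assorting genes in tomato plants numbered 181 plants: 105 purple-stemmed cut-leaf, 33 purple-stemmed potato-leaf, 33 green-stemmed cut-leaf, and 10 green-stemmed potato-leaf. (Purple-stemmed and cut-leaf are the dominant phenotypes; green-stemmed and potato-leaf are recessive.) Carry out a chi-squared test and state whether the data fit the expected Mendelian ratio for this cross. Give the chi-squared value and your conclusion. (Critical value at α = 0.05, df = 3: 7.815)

A dihybrid F₂ with independent assortment and complete dominance at both loci gives a 9:3:3:1 phenotypic ratio.
Total ratio parts = 16. Expected numbers out of 181:
  purple-stemmed cut-leaf: 181 × 9/16 = 101.8125
  purple-stemmed potato-leaf: 181 × 3/16 = 33.9375
  green-stemmed cut-leaf: 181 × 3/16 = 33.9375
  green-stemmed potato-leaf: 181 × 1/16 = 11.3125
χ² = Σ (O − E)² / E
  purple-stemmed cut-leaf: (105 − 101.8125)² / 101.8125 = 0.0998
  purple-stemmed potato-leaf: (33 − 33.9375)² / 33.9375 = 0.0259
  green-stemmed cut-leaf: (33 − 33.9375)² / 33.9375 = 0.0259
  green-stemmed potato-leaf: (10 − 11.3125)² / 11.3125 = 0.1523
χ² = 0.0998 + 0.0259 + 0.0259 + 0.1523 = 0.3039 ≈ 0.304
Degrees of freedom = 4 − 1 = 3; critical value at α = 0.05 is 7.815.
Since 0.304 < 7.815, we fail to reject the null hypothesis — the data are consistent with the 9:3:3:1 ratio.

0.304; consistent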